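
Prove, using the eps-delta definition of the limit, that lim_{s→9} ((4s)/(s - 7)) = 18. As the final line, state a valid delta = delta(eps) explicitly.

delta = min(1, (1/14)eps)

Let eps > 0. We want delta > 0 with 0 < |s − 9| < delta ⇒ |(4s)/(s - 7) − 18| < eps.
Combining over a common denominator, (4s)/(s - 7) − 18 = [(4s)·2 − 36·(s - 7)] / [2·(s - 7)] = -28(s − 9) / (2(s - 7)).
So |(4s)/(s - 7) − 18| = 28|s − 9| / (2·|s − 7|).
Require delta ≤ 1, so |s − 7| ≥ |2| − |s − 9| > 2 − 1 = 1.
Hence |(4s)/(s - 7) − 18| < 28|s − 9|/(2·1) = 14|s − 9|, which is < eps once |s − 9| < (1/14)eps.
Take delta = min(1, (1/14)eps). Then 0 < |s − 9| < delta forces both bounds, so |(4s)/(s - 7) − 18| < eps.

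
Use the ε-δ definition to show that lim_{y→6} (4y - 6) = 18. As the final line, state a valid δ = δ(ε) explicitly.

δ = ε/4

Suppose ε > 0. We need δ > 0 so that 0 < |y − 6| < δ implies |(4y - 6) − 18| < ε.
Since (4y - 6) − 18 = 4(y − 6), we have |(4y - 6) − 18| = 4|y − 6|.
Thus it suffices that |y − 6| < ε/4.
Take δ = ε/4. If 0 < |y − 6| < δ then |(4y - 6) − 18| = 4|y − 6| < 4·(ε/4) = ε.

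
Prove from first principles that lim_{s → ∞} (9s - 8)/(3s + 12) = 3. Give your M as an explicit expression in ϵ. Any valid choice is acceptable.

Fix ϵ > 0. We seek M > 0 such that s > M implies |(9s - 8)/(3s + 12) − 3| < ϵ.
(9s - 8)/(3s + 12) − 3 = (3(9s - 8) − 9(3s + 12)) / (3(3s + 12)) = -132/(3(3s + 12)).
For s > 0 we have 3s + 12 > 3s, so |(9s - 8)/(3s + 12) − 3| = 132/(3(3s + 12)) < 132/(3·3s) = (44/3)/s.
Thus |(9s - 8)/(3s + 12) − 3| < ϵ whenever s > (44/3)/ϵ.
Take M = (44/3)/ϵ. If s > M then |(9s - 8)/(3s + 12) − 3| < (44/3)/s < ϵ.

M = (44/3)/ϵ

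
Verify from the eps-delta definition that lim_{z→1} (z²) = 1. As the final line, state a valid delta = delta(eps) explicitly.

Let eps > 0 be given. We seek delta > 0 with 0 < |z − 1| < delta ⇒ |z² − 1| < eps.
Factor: z² − 1 = (z − 1)(z + 1), so |z² − 1| = |z − 1|·|z + 1|.
Impose delta ≤ 2 so that |z| < 3; then |z + 1| ≤ 4.
Hence |z² − 1| ≤ 4|z − 1|, which is < eps once |z − 1| < eps/4.
Take delta = min(2, eps/4). If 0 < |z − 1| < delta then both bounds hold and |z² − 1| ≤ 4|z − 1| < 4·(eps/4) = eps.

delta = min(2, eps/4)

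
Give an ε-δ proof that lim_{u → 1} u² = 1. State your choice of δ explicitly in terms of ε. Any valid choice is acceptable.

Suppose ε > 0. We seek δ > 0 with 0 < |u − 1| < δ ⇒ |u² − 1| < ε.
Factor: u² − 1 = (u − 1)(u + 1), so |u² − 1| = |u − 1|·|u + 1|.
Restrict δ ≤ 2. Then |u − 1| < 2 gives |u| < 3, so by the triangle inequality |u + 1| ≤ 3 + 1 = 4.
Hence |u² − 1| ≤ 4|u − 1|, which is < ε once |u − 1| < ε/4.
Take δ = min(2, ε/4). If 0 < |u − 1| < δ then both bounds hold and |u² − 1| ≤ 4|u − 1| < 4·(ε/4) = ε.

δ = min(2, ε/4)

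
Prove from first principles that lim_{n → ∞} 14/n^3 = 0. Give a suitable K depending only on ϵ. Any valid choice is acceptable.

Suppose ϵ > 0. For n ≥ 1, |14/n^3 − 0| = 14/n^3.
14/n^3 < ϵ ⇔ n^3 > 14/ϵ ⇔ n > (14/ϵ)^{1/3}.
Take K = (14/ϵ)^{1/3}. Then n > K implies 14/n^3 < ϵ.

K = (14/ϵ)^{1/3}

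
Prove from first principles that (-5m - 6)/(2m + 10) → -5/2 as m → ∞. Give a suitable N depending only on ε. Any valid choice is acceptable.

Fix ε > 0. For m ≥ 1, |(-5m - 6)/(2m + 10) + 5/2| = |38|/(2(2m + 10)) = 38/(2(2m + 10)).
Since 2m + 10 ≥ 2m for m ≥ 1, this is ≤ 38/(2·2m) = (19/2)/m.
So |(-5m - 6)/(2m + 10) + 5/2| < ε whenever m > (19/2)/ε.
Take N = (19/2)/ε. If m > N then |(-5m - 6)/(2m + 10) + 5/2| ≤ (19/2)/m < ε.

N = (19/2)/ε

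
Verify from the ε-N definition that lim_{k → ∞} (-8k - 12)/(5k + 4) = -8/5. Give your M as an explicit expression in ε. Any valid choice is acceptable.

M = (28/25)/ε

Let ε > 0. For k ≥ 1, |(-8k - 12)/(5k + 4) + 8/5| = |-28|/(5(5k + 4)) = 28/(5(5k + 4)).
Since 5k + 4 ≥ 5k for k ≥ 1, this is ≤ 28/(5·5k) = (28/25)/k.
So |(-8k - 12)/(5k + 4) + 8/5| < ε whenever k > (28/25)/ε.
Take M = (28/25)/ε. If k > M then |(-8k - 12)/(5k + 4) + 8/5| ≤ (28/25)/k < ε.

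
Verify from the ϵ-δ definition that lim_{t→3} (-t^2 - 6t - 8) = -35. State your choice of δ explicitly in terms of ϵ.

Suppose ϵ > 0. We want δ > 0 such that 0 < |t − 3| < δ implies |(-t^2 - 6t - 8) + 35| < ϵ.
(-t^2 - 6t - 8) + 35 = -t^2 - 6t + 27 = (t − 3)(-t - 9).
So |(-t^2 - 6t - 8) + 35| = |t − 3|·|-t - 9|.
Require δ ≤ 2. Then |t − 3| < 2 gives |t| < 5, and by the triangle inequality |-t - 9| ≤ 5 + 9 = 14.
Hence |(-t^2 - 6t - 8) + 35| ≤ 14|t − 3| < ϵ provided |t − 3| < ϵ/14.
Choosing δ = min(2, ϵ/14) ensures both conditions, hence |(-t^2 - 6t - 8) + 35| < ϵ.

δ = min(2, ϵ/14)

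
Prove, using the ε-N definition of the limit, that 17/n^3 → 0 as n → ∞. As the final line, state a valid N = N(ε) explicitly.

N = (17/ε)^{1/3}

Suppose ε > 0. For n ≥ 1, |17/n^3 − 0| = 17/n^3.
17/n^3 < ε ⇔ n^3 > 17/ε ⇔ n > (17/ε)^{1/3}.
Take N = (17/ε)^{1/3}. Then n > N implies 17/n^3 < ε.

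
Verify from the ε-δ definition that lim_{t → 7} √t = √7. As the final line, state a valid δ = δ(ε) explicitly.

Let ε > 0. We want δ > 0 such that 0 < |t − 7| < δ implies |√t − √7| < ε.
Multiplying by the conjugate, |√t − √7| = |t − 7|/(√t + √7).
Restrict δ ≤ 7 so that |t − 7| < 7 forces t > 0, and then √t + √7 > √7.
Hence |√t − √7| < |t − 7|/√7, which is < ε once |t − 7| < √7·ε.
Take δ = min(7, √7·ε). If 0 < |t − 7| < δ then t > 0 and |√t − √7| < |t − 7|/√7 < ε.

δ = min(7, √7·ε)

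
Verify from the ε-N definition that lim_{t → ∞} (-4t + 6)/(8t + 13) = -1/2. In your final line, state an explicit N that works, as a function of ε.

Fix ε > 0. We seek N > 0 such that t > N implies |(-4t + 6)/(8t + 13) + 1/2| < ε.
(-4t + 6)/(8t + 13) + 1/2 = (8(-4t + 6) − (-4)(8t + 13)) / (8(8t + 13)) = 100/(8(8t + 13)).
For t > 0 we have 8t + 13 > 8t, so |(-4t + 6)/(8t + 13) + 1/2| = 100/(8(8t + 13)) < 100/(8·8t) = (25/16)/t.
Thus |(-4t + 6)/(8t + 13) + 1/2| < ε whenever t > (25/16)/ε.
Take N = (25/16)/ε. If t > N then |(-4t + 6)/(8t + 13) + 1/2| < (25/16)/t < ε.

N = (25/16)/ε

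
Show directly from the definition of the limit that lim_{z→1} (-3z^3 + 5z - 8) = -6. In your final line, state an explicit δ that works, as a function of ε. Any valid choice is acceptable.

δ = min(1, ε/20)

Let ε > 0 be given. We want δ > 0 such that 0 < |z − 1| < δ implies |(-3z^3 + 5z - 8) + 6| < ε.
(-3z^3 + 5z - 8) + 6 = -3z^3 + 5z - 2 = (z − 1)(-3z^2 - 3z + 2).
So |(-3z^3 + 5z - 8) + 6| = |z − 1|·|-3z^2 - 3z + 2|.
Require δ ≤ 1. Then |z − 1| < 1 gives |z| < 2, and by the triangle inequality |-3z^2 - 3z + 2| ≤ 3·2^2 + 3·2 + 2 = 20.
Hence |(-3z^3 + 5z - 8) + 6| ≤ 20|z − 1| < ε provided |z − 1| < ε/20.
Choosing δ = min(1, ε/20) ensures both conditions, hence |(-3z^3 + 5z - 8) + 6| < ε.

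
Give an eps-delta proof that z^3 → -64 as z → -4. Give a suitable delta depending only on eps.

Let eps > 0. We seek delta > 0 with 0 < |z + 4| < delta ⇒ |z^3 + 64| < eps.
Factor: z^3 + 64 = (z + 4)(z^2 - 4z + 16), so |z^3 + 64| = |z + 4|·|z^2 - 4z + 16|.
Impose delta ≤ 1 so that |z| < 5; then |z^2 - 4z + 16| ≤ 61.
Hence |z^3 + 64| ≤ 61|z + 4|, which is < eps once |z + 4| < eps/61.
Take delta = min(1, eps/61). If 0 < |z + 4| < delta then both bounds hold and |z^3 + 64| ≤ 61|z + 4| < 61·(eps/61) = eps.

delta = min(1, eps/61)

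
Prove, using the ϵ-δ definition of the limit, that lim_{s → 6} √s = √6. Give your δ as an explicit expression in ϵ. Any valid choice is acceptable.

δ = min(6, √6·ϵ)

Suppose ϵ > 0. We want δ > 0 such that 0 < |s − 6| < δ implies |√s − √6| < ϵ.
Multiplying by the conjugate, |√s − √6| = |s − 6|/(√s + √6).
Restrict δ ≤ 6 so that |s − 6| < 6 forces s > 0, and then √s + √6 > √6.
Hence |√s − √6| < |s − 6|/√6, which is < ϵ once |s − 6| < √6·ϵ.
Take δ = min(6, √6·ϵ). If 0 < |s − 6| < δ then s > 0 and |√s − √6| < |s − 6|/√6 < ϵ.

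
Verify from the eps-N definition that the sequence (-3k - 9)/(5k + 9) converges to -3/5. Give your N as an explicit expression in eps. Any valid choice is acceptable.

N = (18/25)/eps

Suppose eps > 0. For k ≥ 1, |(-3k - 9)/(5k + 9) + 3/5| = |-18|/(5(5k + 9)) = 18/(5(5k + 9)).
Since 5k + 9 ≥ 5k for k ≥ 1, this is ≤ 18/(5·5k) = (18/25)/k.
So |(-3k - 9)/(5k + 9) + 3/5| < eps whenever k > (18/25)/eps.
Take N = (18/25)/eps. If k > N then |(-3k - 9)/(5k + 9) + 3/5| ≤ (18/25)/k < eps.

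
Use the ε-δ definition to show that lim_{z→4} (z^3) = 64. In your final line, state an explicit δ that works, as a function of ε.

Let ε > 0. We seek δ > 0 with 0 < |z − 4| < δ ⇒ |z^3 − 64| < ε.
Factor: z^3 − 64 = (z − 4)(z^2 + 4z + 16), so |z^3 − 64| = |z − 4|·|z^2 + 4z + 16|.
Restrict δ ≤ 1. Then |z − 4| < 1 gives |z| < 5, so by the triangle inequality |z^2 + 4z + 16| ≤ 5^2 + 4·5 + 16 = 61.
Hence |z^3 − 64| ≤ 61|z − 4|, which is < ε once |z − 4| < ε/61.
Take δ = min(1, ε/61). If 0 < |z − 4| < δ then both bounds hold and |z^3 − 64| ≤ 61|z − 4| < 61·(ε/61) = ε.

δ = min(1, ε/61)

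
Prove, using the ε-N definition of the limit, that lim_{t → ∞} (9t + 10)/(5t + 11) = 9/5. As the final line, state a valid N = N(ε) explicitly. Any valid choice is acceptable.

Let ε > 0 be given. We seek N > 0 such that t > N implies |(9t + 10)/(5t + 11) − (9/5)| < ε.
(9t + 10)/(5t + 11) − (9/5) = (5(9t + 10) − 9(5t + 11)) / (5(5t + 11)) = -49/(5(5t + 11)).
For t > 0 we have 5t + 11 > 5t, so |(9t + 10)/(5t + 11) − (9/5)| = 49/(5(5t + 11)) < 49/(5·5t) = (49/25)/t.
Thus |(9t + 10)/(5t + 11) − (9/5)| < ε whenever t > (49/25)/ε.
Take N = (49/25)/ε. If t > N then |(9t + 10)/(5t + 11) − (9/5)| < (49/25)/t < ε.

N = (49/25)/ε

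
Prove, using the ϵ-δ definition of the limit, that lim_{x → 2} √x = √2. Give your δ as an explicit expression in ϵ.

δ = min(2, √2·ϵ)

Let ϵ > 0 be given. We want δ > 0 such that 0 < |x − 2| < δ implies |√x − √2| < ϵ.
Rationalise: √x − √2 = (x − 2)/(√x + √2), so |√x − √2| = |x − 2|/(√x + √2).
Restrict δ ≤ 2 so that |x − 2| < 2 forces x > 0, and then √x + √2 > √2.
Hence |√x − √2| < |x − 2|/√2, which is < ϵ once |x − 2| < √2·ϵ.
Take δ = min(2, √2·ϵ). If 0 < |x − 2| < δ then x > 0 and |√x − √2| < |x − 2|/√2 < ϵ.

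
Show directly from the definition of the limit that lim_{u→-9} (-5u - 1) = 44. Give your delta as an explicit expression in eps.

Suppose eps > 0. We need delta > 0 so that 0 < |u + 9| < delta implies |(-5u - 1) − 44| < eps.
Since (-5u - 1) − 44 = -5(u + 9), we have |(-5u - 1) − 44| = 5|u + 9|.
Thus it suffices that |u + 9| < eps/5.
Take delta = eps/5. If 0 < |u + 9| < delta then |(-5u - 1) − 44| = 5|u + 9| < 5·(eps/5) = eps.

delta = eps/5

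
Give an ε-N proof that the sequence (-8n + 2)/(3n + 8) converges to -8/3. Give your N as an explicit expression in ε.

N = (70/9)/ε

Let ε > 0 be given. For n ≥ 1, |(-8n + 2)/(3n + 8) + 8/3| = |70|/(3(3n + 8)) = 70/(3(3n + 8)).
Since 3n + 8 ≥ 3n for n ≥ 1, this is ≤ 70/(3·3n) = (70/9)/n.
So |(-8n + 2)/(3n + 8) + 8/3| < ε whenever n > (70/9)/ε.
Take N = (70/9)/ε. If n > N then |(-8n + 2)/(3n + 8) + 8/3| ≤ (70/9)/n < ε.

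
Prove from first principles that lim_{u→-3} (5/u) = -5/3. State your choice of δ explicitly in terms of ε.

Suppose ε > 0. We seek δ > 0 such that 0 < |u + 3| < δ implies |5/u + 5/3| < ε.
|5/u + 5/3| = 5·|-3 − u|/(3·|u|) = 5|u + 3|/(3|u|).
Restrict δ ≤ 3/2. Then |u + 3| < 3/2 gives |u| > 3/2, so 3|u| > 9/2.
Then |5/u + 5/3| < 5|u + 3|/(9/2), which is < ε when |u + 3| < (9/10)ε.
Take δ = min(3/2, (9/10)ε). Then 0 < |u + 3| < δ gives both |u + 3| < 3/2 and |u + 3| < (9/10)ε, so |5/u + 5/3| < ε.

δ = min(3/2, (9/10)ε)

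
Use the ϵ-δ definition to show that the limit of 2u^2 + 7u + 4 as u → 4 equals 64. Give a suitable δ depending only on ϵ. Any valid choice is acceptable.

Suppose ϵ > 0. We want δ > 0 such that 0 < |u − 4| < δ implies |(2u^2 + 7u + 4) − 64| < ϵ.
(2u^2 + 7u + 4) − 64 = 2u^2 + 7u - 60 = (u − 4)(2u + 15).
So |(2u^2 + 7u + 4) − 64| = |u − 4|·|2u + 15|.
Require δ ≤ 1. Then |u − 4| < 1 gives |u| < 5, and by the triangle inequality |2u + 15| ≤ 2·5 + 15 = 25.
Hence |(2u^2 + 7u + 4) − 64| ≤ 25|u − 4| < ϵ provided |u − 4| < ϵ/25.
Choosing δ = min(1, ϵ/25) ensures both conditions, hence |(2u^2 + 7u + 4) − 64| < ϵ.

δ = min(1, ϵ/25)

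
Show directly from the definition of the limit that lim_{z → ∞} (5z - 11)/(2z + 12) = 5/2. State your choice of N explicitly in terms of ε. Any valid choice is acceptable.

Fix ε > 0. We seek N > 0 such that z > N implies |(5z - 11)/(2z + 12) − (5/2)| < ε.
(5z - 11)/(2z + 12) − (5/2) = (2(5z - 11) − 5(2z + 12)) / (2(2z + 12)) = -82/(2(2z + 12)).
For z > 0 we have 2z + 12 > 2z, so |(5z - 11)/(2z + 12) − (5/2)| = 82/(2(2z + 12)) < 82/(2·2z) = (41/2)/z.
Thus |(5z - 11)/(2z + 12) − (5/2)| < ε whenever z > (41/2)/ε.
Take N = (41/2)/ε. If z > N then |(5z - 11)/(2z + 12) − (5/2)| < (41/2)/z < ε.

N = (41/2)/ε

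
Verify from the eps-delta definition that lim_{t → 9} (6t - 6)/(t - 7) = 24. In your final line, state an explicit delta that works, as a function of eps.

Suppose eps > 0. We want delta > 0 with 0 < |t − 9| < delta ⇒ |(6t - 6)/(t - 7) − 24| < eps.
Combining over a common denominator, (6t - 6)/(t - 7) − 24 = [(6t - 6)·2 − 48·(t - 7)] / [2·(t - 7)] = -36(t − 9) / (2(t - 7)).
So |(6t - 6)/(t - 7) − 24| = 36|t − 9| / (2·|t − 7|).
Require delta ≤ 1, so |t − 7| ≥ |2| − |t − 9| > 2 − 1 = 1.
Hence |(6t - 6)/(t - 7) − 24| < 36|t − 9|/(2·1) = 18|t − 9|, which is < eps once |t − 9| < (1/18)eps.
Take delta = min(1, (1/18)eps). Then 0 < |t − 9| < delta forces both bounds, so |(6t - 6)/(t - 7) − 24| < eps.

delta = min(1, (1/18)eps)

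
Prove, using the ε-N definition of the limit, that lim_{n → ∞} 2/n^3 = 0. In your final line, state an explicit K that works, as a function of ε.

Suppose ε > 0. For n ≥ 1, |2/n^3 − 0| = 2/n^3.
2/n^3 < ε ⇔ n^3 > 2/ε ⇔ n > (2/ε)^{1/3}.
Take K = (2/ε)^{1/3}. Then n > K implies 2/n^3 < ε.

K = (2/ε)^{1/3}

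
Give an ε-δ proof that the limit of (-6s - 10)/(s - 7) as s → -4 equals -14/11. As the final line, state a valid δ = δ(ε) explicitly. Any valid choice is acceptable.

δ = min(11/2, (121/104)ε)

Suppose ε > 0. We want δ > 0 with 0 < |s + 4| < δ ⇒ |(-6s - 10)/(s - 7) + 14/11| < ε.
Combining over a common denominator, (-6s - 10)/(s - 7) + 14/11 = [(-6s - 10)·(-11) − 14·(s - 7)] / [(-11)·(s - 7)] = 52(s + 4) / ((-11)(s - 7)).
So |(-6s - 10)/(s - 7) + 14/11| = 52|s + 4| / (11·|s − 7|).
Require δ ≤ 11/2, so |s − 7| ≥ |-11| − |s + 4| > 11 − 11/2 = 11/2.
Hence |(-6s - 10)/(s - 7) + 14/11| < 52|s + 4|/(11·(11/2)) = (104/121)|s + 4|, which is < ε once |s + 4| < (121/104)ε.
Take δ = min(11/2, (121/104)ε). Then 0 < |s + 4| < δ forces both bounds, so |(-6s - 10)/(s - 7) + 14/11| < ε.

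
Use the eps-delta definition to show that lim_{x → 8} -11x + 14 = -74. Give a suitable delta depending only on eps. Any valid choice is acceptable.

delta = eps/11

Let eps > 0. We need delta > 0 so that 0 < |x − 8| < delta implies |(-11x + 14) + 74| < eps.
|(-11x + 14) + 74| = |-11x + 88| = 11|x − 8|.
So 11|x − 8| < eps exactly when |x − 8| < eps/11.
Choosing delta = eps/11 gives |(-11x + 14) + 74| = 11|x − 8| < eps whenever |x − 8| < delta.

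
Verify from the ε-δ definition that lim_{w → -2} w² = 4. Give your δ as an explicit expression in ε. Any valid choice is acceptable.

Suppose ε > 0. We seek δ > 0 with 0 < |w + 2| < δ ⇒ |w² − 4| < ε.
Factor: w² − 4 = (w + 2)(w - 2), so |w² − 4| = |w + 2|·|w - 2|.
Restrict δ ≤ 1. Then |w + 2| < 1 gives |w| < 3, so by the triangle inequality |w - 2| ≤ 3 + 2 = 5.
Hence |w² − 4| ≤ 5|w + 2|, which is < ε once |w + 2| < ε/5.
Take δ = min(1, ε/5). If 0 < |w + 2| < δ then both bounds hold and |w² − 4| ≤ 5|w + 2| < 5·(ε/5) = ε.

δ = min(1, ε/5)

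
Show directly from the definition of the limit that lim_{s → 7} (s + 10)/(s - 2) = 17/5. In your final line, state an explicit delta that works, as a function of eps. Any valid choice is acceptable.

delta = min(5/2, (25/24)eps)

Let eps > 0. We want delta > 0 with 0 < |s − 7| < delta ⇒ |(s + 10)/(s - 2) − (17/5)| < eps.
Combining over a common denominator, (s + 10)/(s - 2) − (17/5) = [(s + 10)·5 − 17·(s - 2)] / [5·(s - 2)] = -12(s − 7) / (5(s - 2)).
So |(s + 10)/(s - 2) − (17/5)| = 12|s − 7| / (5·|s − 2|).
Restrict delta ≤ 5/2. Then |s − 7| < 5/2 gives |s − 2| = |(s − 7) + 5| ≥ 5 − 5/2 = 5/2.
Hence |(s + 10)/(s - 2) − (17/5)| < 12|s − 7|/(5·(5/2)) = (24/25)|s − 7|, which is < eps once |s − 7| < (25/24)eps.
Take delta = min(5/2, (25/24)eps). Then 0 < |s − 7| < delta forces both bounds, so |(s + 10)/(s - 2) − (17/5)| < eps.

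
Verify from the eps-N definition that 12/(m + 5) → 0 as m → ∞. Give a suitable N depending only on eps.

Fix eps > 0. For m ≥ 1, |12/(m + 5) − 0| = 12/(m + 5) ≤ 12/m.
We need 12/m < eps, i.e. m > 12/eps.
Take N = 12/eps. If m > N then |12/(m + 5)| ≤ 12/m < eps.

N = 12/eps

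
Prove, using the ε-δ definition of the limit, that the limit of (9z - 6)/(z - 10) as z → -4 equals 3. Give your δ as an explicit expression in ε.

δ = min(7, (7/6)ε)

Fix ε > 0. We want δ > 0 with 0 < |z + 4| < δ ⇒ |(9z - 6)/(z - 10) − 3| < ε.
Combining over a common denominator, (9z - 6)/(z - 10) − 3 = [(9z - 6)·(-14) − (-42)·(z - 10)] / [(-14)·(z - 10)] = -84(z + 4) / ((-14)(z - 10)).
So |(9z - 6)/(z - 10) − 3| = 84|z + 4| / (14·|z − 10|).
Require δ ≤ 7, so |z − 10| ≥ |-14| − |z + 4| > 14 − 7 = 7.
Hence |(9z - 6)/(z - 10) − 3| < 84|z + 4|/(14·7) = (6/7)|z + 4|, which is < ε once |z + 4| < (7/6)ε.
Take δ = min(7, (7/6)ε). Then 0 < |z + 4| < δ forces both bounds, so |(9z - 6)/(z - 10) − 3| < ε.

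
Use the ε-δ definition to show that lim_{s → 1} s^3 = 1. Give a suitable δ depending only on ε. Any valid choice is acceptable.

δ = min(1, ε/7)

Suppose ε > 0. We seek δ > 0 with 0 < |s − 1| < δ ⇒ |s^3 − 1| < ε.
Factor: s^3 − 1 = (s − 1)(s^2 + s + 1), so |s^3 − 1| = |s − 1|·|s^2 + s + 1|.
Impose δ ≤ 1 so that |s| < 2; then |s^2 + s + 1| ≤ 7.
Hence |s^3 − 1| ≤ 7|s − 1|, which is < ε once |s − 1| < ε/7.
Take δ = min(1, ε/7). If 0 < |s − 1| < δ then both bounds hold and |s^3 − 1| ≤ 7|s − 1| < 7·(ε/7) = ε.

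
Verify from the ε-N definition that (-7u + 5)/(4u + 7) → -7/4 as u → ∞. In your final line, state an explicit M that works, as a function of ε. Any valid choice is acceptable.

M = (69/16)/ε

Let ε > 0 be given. We seek M > 0 such that u > M implies |(-7u + 5)/(4u + 7) + 7/4| < ε.
(-7u + 5)/(4u + 7) + 7/4 = (4(-7u + 5) − (-7)(4u + 7)) / (4(4u + 7)) = 69/(4(4u + 7)).
For u > 0 we have 4u + 7 > 4u, so |(-7u + 5)/(4u + 7) + 7/4| = 69/(4(4u + 7)) < 69/(4·4u) = (69/16)/u.
Thus |(-7u + 5)/(4u + 7) + 7/4| < ε whenever u > (69/16)/ε.
Take M = (69/16)/ε. If u > M then |(-7u + 5)/(4u + 7) + 7/4| < (69/16)/u < ε.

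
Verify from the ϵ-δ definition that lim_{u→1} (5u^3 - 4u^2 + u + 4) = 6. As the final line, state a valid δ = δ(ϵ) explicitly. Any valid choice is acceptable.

δ = min(1, ϵ/24)

Fix ϵ > 0. We want δ > 0 such that 0 < |u − 1| < δ implies |(5u^3 - 4u^2 + u + 4) − 6| < ϵ.
(5u^3 - 4u^2 + u + 4) − 6 = 5u^3 - 4u^2 + u - 2 = (u − 1)(5u^2 + u + 2).
So |(5u^3 - 4u^2 + u + 4) − 6| = |u − 1|·|5u^2 + u + 2|.
Require δ ≤ 1. Then |u − 1| < 1 gives |u| < 2, and by the triangle inequality |5u^2 + u + 2| ≤ 5·2^2 + 2 + 2 = 24.
Hence |(5u^3 - 4u^2 + u + 4) − 6| ≤ 24|u − 1| < ϵ provided |u − 1| < ϵ/24.
Take δ = min(1, ϵ/24). Then 0 < |u − 1| < δ gives both |u − 1| < 1 and |u − 1| < ϵ/24, so |(5u^3 - 4u^2 + u + 4) − 6| < ϵ.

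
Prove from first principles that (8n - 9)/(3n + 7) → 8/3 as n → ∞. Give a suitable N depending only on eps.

N = (83/9)/eps

Suppose eps > 0. For n ≥ 1, |(8n - 9)/(3n + 7) − (8/3)| = |-83|/(3(3n + 7)) = 83/(3(3n + 7)).
Since 3n + 7 ≥ 3n for n ≥ 1, this is ≤ 83/(3·3n) = (83/9)/n.
So |(8n - 9)/(3n + 7) − (8/3)| < eps whenever n > (83/9)/eps.
Take N = (83/9)/eps. If n > N then |(8n - 9)/(3n + 7) − (8/3)| ≤ (83/9)/n < eps.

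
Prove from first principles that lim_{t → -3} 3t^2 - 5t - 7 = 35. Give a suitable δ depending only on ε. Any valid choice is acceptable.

δ = min(2, ε/29)

Suppose ε > 0. We want δ > 0 such that 0 < |t + 3| < δ implies |(3t^2 - 5t - 7) − 35| < ε.
(3t^2 - 5t - 7) − 35 = 3t^2 - 5t - 42 = (t + 3)(3t - 14).
So |(3t^2 - 5t - 7) − 35| = |t + 3|·|3t - 14|.
Require δ ≤ 2. Then |t + 3| < 2 gives |t| < 5, and by the triangle inequality |3t - 14| ≤ 3·5 + 14 = 29.
Hence |(3t^2 - 5t - 7) − 35| ≤ 29|t + 3| < ε provided |t + 3| < ε/29.
Take δ = min(2, ε/29). Then 0 < |t + 3| < δ gives both |t + 3| < 2 and |t + 3| < ε/29, so |(3t^2 - 5t - 7) − 35| < ε.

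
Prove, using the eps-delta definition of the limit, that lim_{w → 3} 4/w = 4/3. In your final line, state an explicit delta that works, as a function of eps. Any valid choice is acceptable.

Suppose eps > 0. We seek delta > 0 such that 0 < |w − 3| < delta implies |4/w − (4/3)| < eps.
|4/w − (4/3)| = 4·|3 − w|/(3·|w|) = 4|w − 3|/(3|w|).
Restrict delta ≤ 3/2. Then |w − 3| < 3/2 gives |w| > 3/2, so 3|w| > 9/2.
Then |4/w − (4/3)| < 4|w − 3|/(9/2), which is < eps when |w − 3| < (9/8)eps.
Take delta = min(3/2, (9/8)eps). Then 0 < |w − 3| < delta gives both |w − 3| < 3/2 and |w − 3| < (9/8)eps, so |4/w − (4/3)| < eps.

delta = min(3/2, (9/8)eps)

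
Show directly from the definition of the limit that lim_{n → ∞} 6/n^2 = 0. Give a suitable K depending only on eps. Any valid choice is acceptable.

K = (6/eps)^{1/2}

Let eps > 0 be given. For n ≥ 1, |6/n^2 − 0| = 6/n^2.
6/n^2 < eps ⇔ n^2 > 6/eps ⇔ n > (6/eps)^{1/2}.
Take K = (6/eps)^{1/2}. Then n > K implies 6/n^2 < eps.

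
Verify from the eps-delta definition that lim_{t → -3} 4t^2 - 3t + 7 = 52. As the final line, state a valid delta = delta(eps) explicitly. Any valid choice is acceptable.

delta = min(1, eps/31)

Let eps > 0. We want delta > 0 such that 0 < |t + 3| < delta implies |(4t^2 - 3t + 7) − 52| < eps.
(4t^2 - 3t + 7) − 52 = 4t^2 - 3t - 45 = (t + 3)(4t - 15).
So |(4t^2 - 3t + 7) − 52| = |t + 3|·|4t - 15|.
Require delta ≤ 1. Then |t + 3| < 1 gives |t| < 4, and by the triangle inequality |4t - 15| ≤ 4·4 + 15 = 31.
Hence |(4t^2 - 3t + 7) − 52| ≤ 31|t + 3| < eps provided |t + 3| < eps/31.
Take delta = min(1, eps/31). Then 0 < |t + 3| < delta gives both |t + 3| < 1 and |t + 3| < eps/31, so |(4t^2 - 3t + 7) − 52| < eps.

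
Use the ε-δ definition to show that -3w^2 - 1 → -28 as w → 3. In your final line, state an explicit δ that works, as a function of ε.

δ = min(1, ε/21)

Suppose ε > 0. We want δ > 0 such that 0 < |w − 3| < δ implies |(-3w^2 - 1) + 28| < ε.
(-3w^2 - 1) + 28 = -3w^2 + 27 = (w − 3)(-3w - 9).
So |(-3w^2 - 1) + 28| = |w − 3|·|-3w - 9|.
Assume first that |w − 3| < 1, so |w| < 4. Then |-3w - 9| ≤ 3·4 + 9 = 21.
Hence |(-3w^2 - 1) + 28| ≤ 21|w − 3| < ε provided |w − 3| < ε/21.
Choosing δ = min(1, ε/21) ensures both conditions, hence |(-3w^2 - 1) + 28| < ε.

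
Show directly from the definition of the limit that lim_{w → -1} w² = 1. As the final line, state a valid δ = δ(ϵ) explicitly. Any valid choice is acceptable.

δ = min(2, ϵ/4)

Let ϵ > 0 be given. We seek δ > 0 with 0 < |w + 1| < δ ⇒ |w² − 1| < ϵ.
Factor: w² − 1 = (w + 1)(w - 1), so |w² − 1| = |w + 1|·|w - 1|.
Impose δ ≤ 2 so that |w| < 3; then |w - 1| ≤ 4.
Hence |w² − 1| ≤ 4|w + 1|, which is < ϵ once |w + 1| < ϵ/4.
Take δ = min(2, ϵ/4). If 0 < |w + 1| < δ then both bounds hold and |w² − 1| ≤ 4|w + 1| < 4·(ϵ/4) = ϵ.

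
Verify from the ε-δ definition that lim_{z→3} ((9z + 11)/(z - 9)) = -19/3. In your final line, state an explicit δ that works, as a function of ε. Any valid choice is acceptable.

δ = min(3, (9/46)ε)

Let ε > 0. We want δ > 0 with 0 < |z − 3| < δ ⇒ |(9z + 11)/(z - 9) + 19/3| < ε.
Combining over a common denominator, (9z + 11)/(z - 9) + 19/3 = [(9z + 11)·(-6) − 38·(z - 9)] / [(-6)·(z - 9)] = -92(z − 3) / ((-6)(z - 9)).
So |(9z + 11)/(z - 9) + 19/3| = 92|z − 3| / (6·|z − 9|).
Require δ ≤ 3, so |z − 9| ≥ |-6| − |z − 3| > 6 − 3 = 3.
Hence |(9z + 11)/(z - 9) + 19/3| < 92|z − 3|/(6·3) = (46/9)|z − 3|, which is < ε once |z − 3| < (9/46)ε.
Take δ = min(3, (9/46)ε). Then 0 < |z − 3| < δ forces both bounds, so |(9z + 11)/(z - 9) + 19/3| < ε.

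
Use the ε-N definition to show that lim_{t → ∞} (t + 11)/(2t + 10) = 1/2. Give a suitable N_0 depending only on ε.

Let ε > 0 be given. We seek N_0 > 0 such that t > N_0 implies |(t + 11)/(2t + 10) − (1/2)| < ε.
(t + 11)/(2t + 10) − (1/2) = (2(t + 11) − (2t + 10)) / (2(2t + 10)) = 12/(2(2t + 10)).
For t > 0 we have 2t + 10 > 2t, so |(t + 11)/(2t + 10) − (1/2)| = 12/(2(2t + 10)) < 12/(2·2t) = 3/t.
Thus |(t + 11)/(2t + 10) − (1/2)| < ε whenever t > 3/ε.
Take N_0 = 3/ε. If t > N_0 then |(t + 11)/(2t + 10) − (1/2)| < 3/t < ε.

N_0 = 3/ε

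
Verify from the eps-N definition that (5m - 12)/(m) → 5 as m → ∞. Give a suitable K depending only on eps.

Let eps > 0. For m ≥ 1, |(5m - 12)/(m) − 5| = |-12|/((m)) = 12/((m)).
Since m ≥ m for m ≥ 1, this is ≤ 12/(m) = 12/m.
So |(5m - 12)/(m) − 5| < eps whenever m > 12/eps.
Take K = 12/eps. If m > K then |(5m - 12)/(m) − 5| ≤ 12/m < eps.

K = 12/eps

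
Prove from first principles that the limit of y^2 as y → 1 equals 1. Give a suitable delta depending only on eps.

delta = min(2, eps/4)

Let eps > 0 be given. We seek delta > 0 with 0 < |y − 1| < delta ⇒ |y^2 − 1| < eps.
Factor: y^2 − 1 = (y − 1)(y + 1), so |y^2 − 1| = |y − 1|·|y + 1|.
Impose delta ≤ 2 so that |y| < 3; then |y + 1| ≤ 4.
Hence |y^2 − 1| ≤ 4|y − 1|, which is < eps once |y − 1| < eps/4.
Take delta = min(2, eps/4). If 0 < |y − 1| < delta then both bounds hold and |y^2 − 1| ≤ 4|y − 1| < 4·(eps/4) = eps.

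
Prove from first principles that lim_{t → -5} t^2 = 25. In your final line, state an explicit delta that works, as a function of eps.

Let eps > 0 be given. We seek delta > 0 with 0 < |t + 5| < delta ⇒ |t^2 − 25| < eps.
Factor: t^2 − 25 = (t + 5)(t - 5), so |t^2 − 25| = |t + 5|·|t - 5|.
Restrict delta ≤ 1. Then |t + 5| < 1 gives |t| < 6, so by the triangle inequality |t - 5| ≤ 6 + 5 = 11.
Hence |t^2 − 25| ≤ 11|t + 5|, which is < eps once |t + 5| < eps/11.
Take delta = min(1, eps/11). If 0 < |t + 5| < delta then both bounds hold and |t^2 − 25| ≤ 11|t + 5| < 11·(eps/11) = eps.

delta = min(1, eps/11)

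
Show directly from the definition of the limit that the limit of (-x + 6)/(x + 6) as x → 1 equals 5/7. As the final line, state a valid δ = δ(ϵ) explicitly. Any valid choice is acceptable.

Fix ϵ > 0. We want δ > 0 with 0 < |x − 1| < δ ⇒ |(-x + 6)/(x + 6) − (5/7)| < ϵ.
Combining over a common denominator, (-x + 6)/(x + 6) − (5/7) = [(-x + 6)·7 − 5·(x + 6)] / [7·(x + 6)] = -12(x − 1) / (7(x + 6)).
So |(-x + 6)/(x + 6) − (5/7)| = 12|x − 1| / (7·|x + 6|).
Require δ ≤ 7/2, so |x + 6| ≥ |7| − |x − 1| > 7 − 7/2 = 7/2.
Hence |(-x + 6)/(x + 6) − (5/7)| < 12|x − 1|/(7·(7/2)) = (24/49)|x − 1|, which is < ϵ once |x − 1| < (49/24)ϵ.
Take δ = min(7/2, (49/24)ϵ). Then 0 < |x − 1| < δ forces both bounds, so |(-x + 6)/(x + 6) − (5/7)| < ϵ.

δ = min(7/2, (49/24)ϵ)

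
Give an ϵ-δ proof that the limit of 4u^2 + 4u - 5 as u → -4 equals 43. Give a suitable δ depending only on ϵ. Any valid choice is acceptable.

Suppose ϵ > 0. We want δ > 0 such that 0 < |u + 4| < δ implies |(4u^2 + 4u - 5) − 43| < ϵ.
(4u^2 + 4u - 5) − 43 = 4u^2 + 4u - 48 = (u + 4)(4u - 12).
So |(4u^2 + 4u - 5) − 43| = |u + 4|·|4u - 12|.
Require δ ≤ 2. Then |u + 4| < 2 gives |u| < 6, and by the triangle inequality |4u - 12| ≤ 4·6 + 12 = 36.
Hence |(4u^2 + 4u - 5) − 43| ≤ 36|u + 4| < ϵ provided |u + 4| < ϵ/36.
Take δ = min(2, ϵ/36). Then 0 < |u + 4| < δ gives both |u + 4| < 2 and |u + 4| < ϵ/36, so |(4u^2 + 4u - 5) − 43| < ϵ.

δ = min(2, ϵ/36)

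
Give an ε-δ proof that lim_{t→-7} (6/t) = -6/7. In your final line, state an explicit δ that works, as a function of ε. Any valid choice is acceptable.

δ = min(7/2, (49/12)ε)

Let ε > 0 be given. We seek δ > 0 such that 0 < |t + 7| < δ implies |6/t + 6/7| < ε.
|6/t + 6/7| = 6·|-7 − t|/(7·|t|) = 6|t + 7|/(7|t|).
Restrict δ ≤ 7/2. Then |t + 7| < 7/2 gives |t| > 7/2, so 7|t| > 49/2.
Then |6/t + 6/7| < 6|t + 7|/(49/2), which is < ε when |t + 7| < (49/12)ε.
Take δ = min(7/2, (49/12)ε). Then 0 < |t + 7| < δ gives both |t + 7| < 7/2 and |t + 7| < (49/12)ε, so |6/t + 6/7| < ε.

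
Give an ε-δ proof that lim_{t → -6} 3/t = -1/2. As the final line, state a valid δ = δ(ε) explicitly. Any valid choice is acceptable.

δ = min(3, 6ε)

Fix ε > 0. We seek δ > 0 such that 0 < |t + 6| < δ implies |3/t + 1/2| < ε.
|3/t + 1/2| = 3·|-6 − t|/(6·|t|) = 3|t + 6|/(6|t|).
Restrict δ ≤ 3. Then |t + 6| < 3 gives |t| > 3, so 6|t| > 18.
Then |3/t + 1/2| < 3|t + 6|/18, which is < ε when |t + 6| < 6ε.
Take δ = min(3, 6ε). Then 0 < |t + 6| < δ gives both |t + 6| < 3 and |t + 6| < 6ε, so |3/t + 1/2| < ε.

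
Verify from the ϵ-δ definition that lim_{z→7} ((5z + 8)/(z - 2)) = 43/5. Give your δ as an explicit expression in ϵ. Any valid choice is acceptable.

Suppose ϵ > 0. We want δ > 0 with 0 < |z − 7| < δ ⇒ |(5z + 8)/(z - 2) − (43/5)| < ϵ.
Combining over a common denominator, (5z + 8)/(z - 2) − (43/5) = [(5z + 8)·5 − 43·(z - 2)] / [5·(z - 2)] = -18(z − 7) / (5(z - 2)).
So |(5z + 8)/(z - 2) − (43/5)| = 18|z − 7| / (5·|z − 2|).
Require δ ≤ 5/2, so |z − 2| ≥ |5| − |z − 7| > 5 − 5/2 = 5/2.
Hence |(5z + 8)/(z - 2) − (43/5)| < 18|z − 7|/(5·(5/2)) = (36/25)|z − 7|, which is < ϵ once |z − 7| < (25/36)ϵ.
Take δ = min(5/2, (25/36)ϵ). Then 0 < |z − 7| < δ forces both bounds, so |(5z + 8)/(z - 2) − (43/5)| < ϵ.

δ = min(5/2, (25/36)ϵ)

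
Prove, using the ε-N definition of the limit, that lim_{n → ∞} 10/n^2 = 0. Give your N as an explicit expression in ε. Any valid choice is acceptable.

N = (10/ε)^{1/2}

Fix ε > 0. For n ≥ 1, |10/n^2 − 0| = 10/n^2.
10/n^2 < ε ⇔ n^2 > 10/ε ⇔ n > (10/ε)^{1/2}.
Take N = (10/ε)^{1/2}. Then n > N implies 10/n^2 < ε.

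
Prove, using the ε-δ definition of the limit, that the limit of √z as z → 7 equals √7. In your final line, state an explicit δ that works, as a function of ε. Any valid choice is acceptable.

Let ε > 0 be given. We want δ > 0 such that 0 < |z − 7| < δ implies |√z − √7| < ε.
Multiplying by the conjugate, |√z − √7| = |z − 7|/(√z + √7).
Restrict δ ≤ 7 so that |z − 7| < 7 forces z > 0, and then √z + √7 > √7.
Hence |√z − √7| < |z − 7|/√7, which is < ε once |z − 7| < √7·ε.
Take δ = min(7, √7·ε). If 0 < |z − 7| < δ then z > 0 and |√z − √7| < |z − 7|/√7 < ε.

δ = min(7, √7·ε)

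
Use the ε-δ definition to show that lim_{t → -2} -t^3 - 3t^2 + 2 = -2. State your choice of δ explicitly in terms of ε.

Fix ε > 0. We want δ > 0 such that 0 < |t + 2| < δ implies |(-t^3 - 3t^2 + 2) + 2| < ε.
(-t^3 - 3t^2 + 2) + 2 = -t^3 - 3t^2 + 4 = (t + 2)(-t^2 - t + 2).
So |(-t^3 - 3t^2 + 2) + 2| = |t + 2|·|-t^2 - t + 2|.
Assume first that |t + 2| < 1, so |t| < 3. Then |-t^2 - t + 2| ≤ 3^2 + 3 + 2 = 14.
Hence |(-t^3 - 3t^2 + 2) + 2| ≤ 14|t + 2| < ε provided |t + 2| < ε/14.
Choosing δ = min(1, ε/14) ensures both conditions, hence |(-t^3 - 3t^2 + 2) + 2| < ε.

δ = min(1, ε/14)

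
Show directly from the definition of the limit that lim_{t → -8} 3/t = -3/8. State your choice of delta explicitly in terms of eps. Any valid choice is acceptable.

Suppose eps > 0. We seek delta > 0 such that 0 < |t + 8| < delta implies |3/t + 3/8| < eps.
|3/t + 3/8| = 3·|-8 − t|/(8·|t|) = 3|t + 8|/(8|t|).
Restrict delta ≤ 4. Then |t + 8| < 4 gives |t| > 4, so 8|t| > 32.
Then |3/t + 3/8| < 3|t + 8|/32, which is < eps when |t + 8| < (32/3)eps.
Take delta = min(4, (32/3)eps). Then 0 < |t + 8| < delta gives both |t + 8| < 4 and |t + 8| < (32/3)eps, so |3/t + 3/8| < eps.

delta = min(4, (32/3)eps)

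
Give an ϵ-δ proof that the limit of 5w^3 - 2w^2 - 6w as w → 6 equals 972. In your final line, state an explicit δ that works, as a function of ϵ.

δ = min(2, ϵ/706)

Let ϵ > 0. We want δ > 0 such that 0 < |w − 6| < δ implies |(5w^3 - 2w^2 - 6w) − 972| < ϵ.
(5w^3 - 2w^2 - 6w) − 972 = 5w^3 - 2w^2 - 6w - 972 = (w − 6)(5w^2 + 28w + 162).
So |(5w^3 - 2w^2 - 6w) − 972| = |w − 6|·|5w^2 + 28w + 162|.
Assume first that |w − 6| < 2, so |w| < 8. Then |5w^2 + 28w + 162| ≤ 5·8^2 + 28·8 + 162 = 706.
Hence |(5w^3 - 2w^2 - 6w) − 972| ≤ 706|w − 6| < ϵ provided |w − 6| < ϵ/706.
Take δ = min(2, ϵ/706). Then 0 < |w − 6| < δ gives both |w − 6| < 2 and |w − 6| < ϵ/706, so |(5w^3 - 2w^2 - 6w) − 972| < ϵ.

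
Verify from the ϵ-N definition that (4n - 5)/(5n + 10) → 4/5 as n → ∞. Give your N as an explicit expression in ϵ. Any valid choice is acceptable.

Let ϵ > 0 be given. For n ≥ 1, |(4n - 5)/(5n + 10) − (4/5)| = |-65|/(5(5n + 10)) = 65/(5(5n + 10)).
Since 5n + 10 ≥ 5n for n ≥ 1, this is ≤ 65/(5·5n) = (13/5)/n.
So |(4n - 5)/(5n + 10) − (4/5)| < ϵ whenever n > (13/5)/ϵ.
Take N = (13/5)/ϵ. If n > N then |(4n - 5)/(5n + 10) − (4/5)| ≤ (13/5)/n < ϵ.

N = (13/5)/ϵ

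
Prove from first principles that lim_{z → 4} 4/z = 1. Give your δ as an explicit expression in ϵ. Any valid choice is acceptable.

δ = min(2, 2ϵ)

Suppose ϵ > 0. We seek δ > 0 such that 0 < |z − 4| < δ implies |4/z − 1| < ϵ.
|4/z − 1| = 4·|4 − z|/(4·|z|) = 4|z − 4|/(4|z|).
Restrict δ ≤ 2. Then |z − 4| < 2 gives |z| > 2, so 4|z| > 8.
Then |4/z − 1| < 4|z − 4|/8, which is < ϵ when |z − 4| < 2ϵ.
Take δ = min(2, 2ϵ). Then 0 < |z − 4| < δ gives both |z − 4| < 2 and |z − 4| < 2ϵ, so |4/z − 1| < ϵ.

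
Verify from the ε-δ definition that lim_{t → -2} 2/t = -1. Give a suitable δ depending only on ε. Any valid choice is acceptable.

Let ε > 0. We seek δ > 0 such that 0 < |t + 2| < δ implies |2/t + 1| < ε.
|2/t + 1| = 2·|-2 − t|/(2·|t|) = 2|t + 2|/(2|t|).
Require δ ≤ 1 so that |t| > 2 − 1 = 1, hence 2|t| > 2.
Then |2/t + 1| < 2|t + 2|/2, which is < ε when |t + 2| < ε.
Take δ = min(1, ε). Then 0 < |t + 2| < δ gives both |t + 2| < 1 and |t + 2| < ε, so |2/t + 1| < ε.

δ = min(1, ε)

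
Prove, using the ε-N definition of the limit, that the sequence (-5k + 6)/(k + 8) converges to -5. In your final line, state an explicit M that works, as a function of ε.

Fix ε > 0. For k ≥ 1, |(-5k + 6)/(k + 8) + 5| = |46|/((k + 8)) = 46/((k + 8)).
Since k + 8 ≥ k for k ≥ 1, this is ≤ 46/(k) = 46/k.
So |(-5k + 6)/(k + 8) + 5| < ε whenever k > 46/ε.
Take M = 46/ε. If k > M then |(-5k + 6)/(k + 8) + 5| ≤ 46/k < ε.

M = 46/ε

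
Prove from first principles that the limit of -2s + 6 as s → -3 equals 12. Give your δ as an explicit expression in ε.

δ = ε/2

Suppose ε > 0. We need δ > 0 so that 0 < |s + 3| < δ implies |(-2s + 6) − 12| < ε.
Since (-2s + 6) − 12 = -2(s + 3), we have |(-2s + 6) − 12| = 2|s + 3|.
Thus it suffices that |s + 3| < ε/2.
Take δ = ε/2. If 0 < |s + 3| < δ then |(-2s + 6) − 12| = 2|s + 3| < 2·(ε/2) = ε.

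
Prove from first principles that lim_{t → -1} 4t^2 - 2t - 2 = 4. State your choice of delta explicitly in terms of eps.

delta = min(1, eps/14)

Let eps > 0 be given. We want delta > 0 such that 0 < |t + 1| < delta implies |(4t^2 - 2t - 2) − 4| < eps.
(4t^2 - 2t - 2) − 4 = 4t^2 - 2t - 6 = (t + 1)(4t - 6).
So |(4t^2 - 2t - 2) − 4| = |t + 1|·|4t - 6|.
Assume first that |t + 1| < 1, so |t| < 2. Then |4t - 6| ≤ 4·2 + 6 = 14.
Hence |(4t^2 - 2t - 2) − 4| ≤ 14|t + 1| < eps provided |t + 1| < eps/14.
Take delta = min(1, eps/14). Then 0 < |t + 1| < delta gives both |t + 1| < 1 and |t + 1| < eps/14, so |(4t^2 - 2t - 2) − 4| < eps.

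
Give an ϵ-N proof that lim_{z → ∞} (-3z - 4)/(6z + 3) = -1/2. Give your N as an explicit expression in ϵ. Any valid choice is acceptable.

Suppose ϵ > 0. We seek N > 0 such that z > N implies |(-3z - 4)/(6z + 3) + 1/2| < ϵ.
(-3z - 4)/(6z + 3) + 1/2 = (6(-3z - 4) − (-3)(6z + 3)) / (6(6z + 3)) = -15/(6(6z + 3)).
For z > 0 we have 6z + 3 > 6z, so |(-3z - 4)/(6z + 3) + 1/2| = 15/(6(6z + 3)) < 15/(6·6z) = (5/12)/z.
Thus |(-3z - 4)/(6z + 3) + 1/2| < ϵ whenever z > (5/12)/ϵ.
Take N = (5/12)/ϵ. If z > N then |(-3z - 4)/(6z + 3) + 1/2| < (5/12)/z < ϵ.

N = (5/12)/ϵ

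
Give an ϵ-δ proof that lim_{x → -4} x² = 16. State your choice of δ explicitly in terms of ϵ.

Let ϵ > 0. We seek δ > 0 with 0 < |x + 4| < δ ⇒ |x² − 16| < ϵ.
Factor: x² − 16 = (x + 4)(x - 4), so |x² − 16| = |x + 4|·|x - 4|.
Restrict δ ≤ 1. Then |x + 4| < 1 gives |x| < 5, so by the triangle inequality |x - 4| ≤ 5 + 4 = 9.
Hence |x² − 16| ≤ 9|x + 4|, which is < ϵ once |x + 4| < ϵ/9.
Take δ = min(1, ϵ/9). If 0 < |x + 4| < δ then both bounds hold and |x² − 16| ≤ 9|x + 4| < 9·(ϵ/9) = ϵ.

δ = min(1, ϵ/9)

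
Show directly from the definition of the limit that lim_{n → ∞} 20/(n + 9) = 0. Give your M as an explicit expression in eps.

Let eps > 0 be given. For n ≥ 1, |20/(n + 9) − 0| = 20/(n + 9) ≤ 20/n.
We need 20/n < eps, i.e. n > 20/eps.
Take M = 20/eps. If n > M then |20/(n + 9)| ≤ 20/n < eps.

M = 20/eps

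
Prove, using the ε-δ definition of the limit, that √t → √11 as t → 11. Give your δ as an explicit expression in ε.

Let ε > 0. We want δ > 0 such that 0 < |t − 11| < δ implies |√t − √11| < ε.
Multiplying by the conjugate, |√t − √11| = |t − 11|/(√t + √11).
Restrict δ ≤ 11 so that |t − 11| < 11 forces t > 0, and then √t + √11 > √11.
Hence |√t − √11| < |t − 11|/√11, which is < ε once |t − 11| < √11·ε.
Take δ = min(11, √11·ε). If 0 < |t − 11| < δ then t > 0 and |√t − √11| < |t − 11|/√11 < ε.

δ = min(11, √11·ε)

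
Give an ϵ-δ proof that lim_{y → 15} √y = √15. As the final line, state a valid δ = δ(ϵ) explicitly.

δ = min(15, √15·ϵ)

Let ϵ > 0 be given. We want δ > 0 such that 0 < |y − 15| < δ implies |√y − √15| < ϵ.
Rationalise: √y − √15 = (y − 15)/(√y + √15), so |√y − √15| = |y − 15|/(√y + √15).
Restrict δ ≤ 15 so that |y − 15| < 15 forces y > 0, and then √y + √15 > √15.
Hence |√y − √15| < |y − 15|/√15, which is < ϵ once |y − 15| < √15·ϵ.
Take δ = min(15, √15·ϵ). If 0 < |y − 15| < δ then y > 0 and |√y − √15| < |y − 15|/√15 < ϵ.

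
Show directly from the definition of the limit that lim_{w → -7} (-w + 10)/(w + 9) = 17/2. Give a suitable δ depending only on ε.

Let ε > 0 be given. We want δ > 0 with 0 < |w + 7| < δ ⇒ |(-w + 10)/(w + 9) − (17/2)| < ε.
Combining over a common denominator, (-w + 10)/(w + 9) − (17/2) = [(-w + 10)·2 − 17·(w + 9)] / [2·(w + 9)] = -19(w + 7) / (2(w + 9)).
So |(-w + 10)/(w + 9) − (17/2)| = 19|w + 7| / (2·|w + 9|).
Require δ ≤ 1, so |w + 9| ≥ |2| − |w + 7| > 2 − 1 = 1.
Hence |(-w + 10)/(w + 9) − (17/2)| < 19|w + 7|/(2·1) = (19/2)|w + 7|, which is < ε once |w + 7| < (2/19)ε.
Take δ = min(1, (2/19)ε). Then 0 < |w + 7| < δ forces both bounds, so |(-w + 10)/(w + 9) − (17/2)| < ε.

δ = min(1, (2/19)ε)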